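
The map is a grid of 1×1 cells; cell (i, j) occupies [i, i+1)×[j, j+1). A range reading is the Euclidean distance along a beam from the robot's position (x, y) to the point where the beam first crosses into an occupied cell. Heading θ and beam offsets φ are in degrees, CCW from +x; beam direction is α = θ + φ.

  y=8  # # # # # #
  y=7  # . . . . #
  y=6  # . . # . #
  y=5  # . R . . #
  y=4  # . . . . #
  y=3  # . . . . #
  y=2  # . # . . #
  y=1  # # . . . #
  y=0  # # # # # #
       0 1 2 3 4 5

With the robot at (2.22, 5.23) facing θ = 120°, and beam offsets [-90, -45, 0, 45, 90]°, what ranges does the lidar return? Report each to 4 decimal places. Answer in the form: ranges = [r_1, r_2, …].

beam 1: φ=-90°, α=30°
  cosα=0.8660 sinα=0.5000 | (2,5) | tMaxX 0.9007 tMaxY 1.5400 | tΔX 1.1547 tΔY 2.0000
    t=0.9007 [x] (3,5)
    t=1.5400 [y] (3,6) — stop
  → r_1 = 1.5400
beam 2: φ=-45°, α=75°
  cosα=0.2588 sinα=0.9659 | (2,5) | tMaxX 3.0137 tMaxY 0.7972 | tΔX 3.8637 tΔY 1.0353
    t=0.7972 [y] (2,6)
    t=1.8324 [y] (2,7)
    t=2.8677 [y] (2,8) — stop
  → r_2 = 2.8677
beam 3: φ=0°, α=120°
  cosα=-0.5000 sinα=0.8660 | (2,5) | tMaxX 0.4400 tMaxY 0.8891 | tΔX 2.0000 tΔY 1.1547
    t=0.4400 [x] (1,5)
    t=0.8891 [y] (1,6)
    t=2.0438 [y] (1,7)
    t=2.4400 [x] (0,7) — stop
  → r_3 = 2.4400
beam 4: φ=45°, α=165°
  cosα=-0.9659 sinα=0.2588 | (2,5) | tMaxX 0.2278 tMaxY 2.9751 | tΔX 1.0353 tΔY 3.8637
    t=0.2278 [x] (1,5)
    t=1.2630 [x] (0,5) — stop
  → r_4 = 1.2630
beam 5: φ=90°, α=210°
  cosα=-0.8660 sinα=-0.5000 | (2,5) | tMaxX 0.2540 tMaxY 0.4600 | tΔX 1.1547 tΔY 2.0000
    t=0.2540 [x] (1,5)
    t=0.4600 [y] (1,4)
    t=1.4087 [x] (0,4) — stop
  → r_5 = 1.4087

ranges = [1.5400, 2.8677, 2.4400, 1.2630, 1.4087]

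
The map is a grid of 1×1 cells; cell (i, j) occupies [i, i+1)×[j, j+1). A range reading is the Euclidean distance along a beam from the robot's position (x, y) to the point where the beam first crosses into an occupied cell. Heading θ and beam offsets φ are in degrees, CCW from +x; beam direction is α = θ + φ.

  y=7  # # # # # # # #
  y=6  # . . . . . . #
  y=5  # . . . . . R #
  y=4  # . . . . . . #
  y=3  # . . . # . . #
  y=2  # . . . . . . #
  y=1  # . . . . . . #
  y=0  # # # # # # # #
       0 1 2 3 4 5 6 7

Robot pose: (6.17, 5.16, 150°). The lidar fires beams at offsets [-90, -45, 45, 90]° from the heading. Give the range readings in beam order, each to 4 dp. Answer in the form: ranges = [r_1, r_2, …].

beam 1: φ=-90°, α=60°
  dir = (cos 60°, sin 60°) = (0.5000, 0.8660); from cell (6,5)
  next x-line at t=1.6600, next y-line at t=0.9699; Δt_x=2.0000, Δt_y=1.1547
    y: enter (6,6) at t=0.9699
    x: enter (7,6) at t=1.6600 ← occupied
  → r_1 = 1.6600
beam 2: φ=-45°, α=105°
  dir = (cos 105°, sin 105°) = (-0.2588, 0.9659); from cell (6,5)
  next x-line at t=0.6568, next y-line at t=0.8696; Δt_x=3.8637, Δt_y=1.0353
    x: enter (5,5) at t=0.6568
    y: enter (5,6) at t=0.8696
    y: enter (5,7) at t=1.9049 ← occupied
  → r_2 = 1.9049
beam 3: φ=45°, α=195°
  dir = (cos 195°, sin 195°) = (-0.9659, -0.2588); from cell (6,5)
  next x-line at t=0.1760, next y-line at t=0.6182; Δt_x=1.0353, Δt_y=3.8637
    x: enter (5,5) at t=0.1760
    y: enter (5,4) at t=0.6182
    x: enter (4,4) at t=1.2113
    x: enter (3,4) at t=2.2465
    x: enter (2,4) at t=3.2818
    x: enter (1,4) at t=4.3171
    y: enter (1,3) at t=4.4819
    x: enter (0,3) at t=5.3524 ← occupied
  → r_3 = 5.3524
beam 4: φ=90°, α=240°
  dir = (cos 240°, sin 240°) = (-0.5000, -0.8660); from cell (6,5)
  next x-line at t=0.3400, next y-line at t=0.1848; Δt_x=2.0000, Δt_y=1.1547
    y: enter (6,4) at t=0.1848
    x: enter (5,4) at t=0.3400
    y: enter (5,3) at t=1.3395
    x: enter (4,3) at t=2.3400 ← occupied
  → r_4 = 2.3400

ranges = [1.6600, 1.9049, 5.3524, 2.3400]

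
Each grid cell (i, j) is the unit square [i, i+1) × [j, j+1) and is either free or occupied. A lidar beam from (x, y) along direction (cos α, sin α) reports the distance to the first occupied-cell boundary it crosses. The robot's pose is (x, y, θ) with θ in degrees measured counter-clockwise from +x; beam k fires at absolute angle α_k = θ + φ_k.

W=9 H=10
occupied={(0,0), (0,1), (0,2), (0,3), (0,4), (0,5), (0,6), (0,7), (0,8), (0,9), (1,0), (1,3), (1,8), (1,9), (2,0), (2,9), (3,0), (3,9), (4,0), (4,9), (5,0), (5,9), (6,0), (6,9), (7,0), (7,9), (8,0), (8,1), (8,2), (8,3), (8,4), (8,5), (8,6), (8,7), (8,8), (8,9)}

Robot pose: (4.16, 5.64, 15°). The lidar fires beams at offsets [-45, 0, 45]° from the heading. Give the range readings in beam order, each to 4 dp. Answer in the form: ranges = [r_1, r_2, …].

ranges = [4.4341, 3.9755, 3.8798]

beam 1: φ=-45°, α=330°
  cosα=0.8660 sinα=-0.5000 | (4,5) | tMaxX 0.9699 tMaxY 1.2800 | tΔX 1.1547 tΔY 2.0000
    t=0.9699 [x] (5,5)
    t=1.2800 [y] (5,4)
    t=2.1246 [x] (6,4)
    t=3.2793 [x] (7,4)
    t=3.2800 [y] (7,3)
    t=4.4341 [x] (8,3) — stop
  → r_1 = 4.4341
beam 2: φ=0°, α=15°
  cosα=0.9659 sinα=0.2588 | (4,5) | tMaxX 0.8696 tMaxY 1.3909 | tΔX 1.0353 tΔY 3.8637
    t=0.8696 [x] (5,5)
    t=1.3909 [y] (5,6)
    t=1.9049 [x] (6,6)
    t=2.9402 [x] (7,6)
    t=3.9755 [x] (8,6) — stop
  → r_2 = 3.9755
beam 3: φ=45°, α=60°
  cosα=0.5000 sinα=0.8660 | (4,5) | tMaxX 1.6800 tMaxY 0.4157 | tΔX 2.0000 tΔY 1.1547
    t=0.4157 [y] (4,6)
    t=1.5704 [y] (4,7)
    t=1.6800 [x] (5,7)
    t=2.7251 [y] (5,8)
    t=3.6800 [x] (6,8)
    t=3.8798 [y] (6,9) — stop
  → r_3 = 3.8798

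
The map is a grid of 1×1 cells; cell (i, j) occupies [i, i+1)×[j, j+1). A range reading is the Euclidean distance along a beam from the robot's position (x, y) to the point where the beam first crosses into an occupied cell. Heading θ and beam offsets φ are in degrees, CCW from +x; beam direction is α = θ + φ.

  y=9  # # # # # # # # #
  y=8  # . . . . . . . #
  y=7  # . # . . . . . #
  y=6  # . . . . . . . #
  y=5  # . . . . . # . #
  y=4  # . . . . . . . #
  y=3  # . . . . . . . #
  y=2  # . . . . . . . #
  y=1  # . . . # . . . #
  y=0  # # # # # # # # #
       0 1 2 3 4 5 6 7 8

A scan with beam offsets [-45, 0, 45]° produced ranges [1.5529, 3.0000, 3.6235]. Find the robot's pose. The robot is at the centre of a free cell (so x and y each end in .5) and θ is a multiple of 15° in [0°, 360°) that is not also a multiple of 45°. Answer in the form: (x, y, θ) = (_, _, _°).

The pose lattice has 53·16 = 848 candidates. Test each by forward raycasting.
  (6.5, 7.5, 345°): beam 1 = 3.0000 ≠ 1.5529 ✗
  (7.5, 3.5, 30°): beam 1 = 0.5176 ≠ 1.5529 ✗
  (2.5, 6.5, 30°): beam 1 = 3.6235 ≠ 1.5529 ✗
  …
  (2.5, 4.5, 240°): r_1=1.5529, r_2=3.0000, r_3=3.6235 — all match ✓
Unique over the lattice → pose = (2.5, 4.5, 240°).

(x, y, θ) = (2.5, 4.5, 240°)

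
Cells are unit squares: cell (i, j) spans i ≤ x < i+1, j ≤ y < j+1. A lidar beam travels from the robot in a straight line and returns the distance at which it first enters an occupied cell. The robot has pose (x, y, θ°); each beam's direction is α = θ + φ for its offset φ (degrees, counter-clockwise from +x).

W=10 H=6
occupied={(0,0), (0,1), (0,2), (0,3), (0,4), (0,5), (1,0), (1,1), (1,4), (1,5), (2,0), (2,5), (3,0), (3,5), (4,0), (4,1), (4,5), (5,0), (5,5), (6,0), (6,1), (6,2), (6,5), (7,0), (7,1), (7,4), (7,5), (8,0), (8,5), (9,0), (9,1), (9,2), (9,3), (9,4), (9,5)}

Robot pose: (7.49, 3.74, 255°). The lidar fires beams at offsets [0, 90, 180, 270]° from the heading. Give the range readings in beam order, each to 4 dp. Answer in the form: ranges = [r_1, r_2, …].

ranges = [1.8014, 1.5633, 0.2692, 4.8683]

beam 1: φ=0°, α=255°
  direction (-0.2588, -0.9659); cell (7,3); t to first gridline: x 1.8932, y 0.7661 (then +3.8637 / +1.0353)
    (7,2) via y @ 0.7661
    (7,1) via y @ 1.8014  # hit
  → r_1 = 1.8014
beam 2: φ=90°, α=345°
  direction (0.9659, -0.2588); cell (7,3); t to first gridline: x 0.5280, y 2.8591 (then +1.0353 / +3.8637)
    (8,3) via x @ 0.5280
    (9,3) via x @ 1.5633  # hit
  → r_2 = 1.5633
beam 3: φ=180°, α=75°
  direction (0.2588, 0.9659); cell (7,3); t to first gridline: x 1.9705, y 0.2692 (then +3.8637 / +1.0353)
    (7,4) via y @ 0.2692  # hit
  → r_3 = 0.2692
beam 4: φ=270°, α=165°
  direction (-0.9659, 0.2588); cell (7,3); t to first gridline: x 0.5073, y 1.0046 (then +1.0353 / +3.8637)
    (6,3) via x @ 0.5073
    (6,4) via y @ 1.0046
    (5,4) via x @ 1.5426
    (4,4) via x @ 2.5778
    (3,4) via x @ 3.6131
    (2,4) via x @ 4.6484
    (2,5) via y @ 4.8683  # hit
  → r_4 = 4.8683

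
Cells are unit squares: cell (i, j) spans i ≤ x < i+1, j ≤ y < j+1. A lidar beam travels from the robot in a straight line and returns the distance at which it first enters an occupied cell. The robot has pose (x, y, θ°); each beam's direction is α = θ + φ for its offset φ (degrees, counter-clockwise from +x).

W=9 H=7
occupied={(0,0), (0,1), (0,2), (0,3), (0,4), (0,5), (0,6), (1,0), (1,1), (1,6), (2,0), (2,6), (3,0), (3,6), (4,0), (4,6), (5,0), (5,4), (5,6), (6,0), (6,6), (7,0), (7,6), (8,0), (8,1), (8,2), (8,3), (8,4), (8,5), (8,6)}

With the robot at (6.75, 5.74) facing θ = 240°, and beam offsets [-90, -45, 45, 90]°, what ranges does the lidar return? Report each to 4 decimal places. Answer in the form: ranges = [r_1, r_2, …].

beam 1: φ=-90°, α=150°
  cosα=-0.8660 sinα=0.5000 | (6,5) | tMaxX 0.8660 tMaxY 0.5200 | tΔX 1.1547 tΔY 2.0000
    t=0.5200 [y] (6,6) — stop
  → r_1 = 0.5200
beam 2: φ=-45°, α=195°
  cosα=-0.9659 sinα=-0.2588 | (6,5) | tMaxX 0.7765 tMaxY 2.8591 | tΔX 1.0353 tΔY 3.8637
    t=0.7765 [x] (5,5)
    t=1.8117 [x] (4,5)
    t=2.8470 [x] (3,5)
    t=2.8591 [y] (3,4)
    t=3.8823 [x] (2,4)
    t=4.9176 [x] (1,4)
    t=5.9528 [x] (0,4) — stop
  → r_2 = 5.9528
beam 3: φ=45°, α=285°
  cosα=0.2588 sinα=-0.9659 | (6,5) | tMaxX 0.9659 tMaxY 0.7661 | tΔX 3.8637 tΔY 1.0353
    t=0.7661 [y] (6,4)
    t=0.9659 [x] (7,4)
    t=1.8014 [y] (7,3)
    t=2.8367 [y] (7,2)
    t=3.8719 [y] (7,1)
    t=4.8296 [x] (8,1) — stop
  → r_3 = 4.8296
beam 4: φ=90°, α=330°
  cosα=0.8660 sinα=-0.5000 | (6,5) | tMaxX 0.2887 tMaxY 1.4800 | tΔX 1.1547 tΔY 2.0000
    t=0.2887 [x] (7,5)
    t=1.4434 [x] (8,5) — stop
  → r_4 = 1.4434

ranges = [0.5200, 5.9528, 4.8296, 1.4434]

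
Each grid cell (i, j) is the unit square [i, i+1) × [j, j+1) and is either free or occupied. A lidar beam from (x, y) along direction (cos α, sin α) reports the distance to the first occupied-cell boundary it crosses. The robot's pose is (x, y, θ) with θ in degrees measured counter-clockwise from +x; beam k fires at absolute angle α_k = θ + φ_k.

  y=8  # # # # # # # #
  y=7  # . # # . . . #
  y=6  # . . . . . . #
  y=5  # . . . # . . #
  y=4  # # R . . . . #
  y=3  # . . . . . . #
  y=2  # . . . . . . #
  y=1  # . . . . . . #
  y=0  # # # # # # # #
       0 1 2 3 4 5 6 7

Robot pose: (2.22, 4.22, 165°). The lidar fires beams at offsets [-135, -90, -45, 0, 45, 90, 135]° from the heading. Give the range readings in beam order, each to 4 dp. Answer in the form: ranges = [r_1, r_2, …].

beam 1: φ=-135°, α=30°
  d=(0.8660,0.5000)  start (2,4)  tX=0.9007 tY=1.5600  stride 1/|dx|=1.1547 1/|dy|=2.0000
    cross x-line → (3,4), t=0.9007
    cross y-line → (3,5), t=1.5600
    cross x-line → (4,5), t=2.0554 (wall)
  → r_1 = 2.0554
beam 2: φ=-90°, α=75°
  d=(0.2588,0.9659)  start (2,4)  tX=3.0137 tY=0.8075  stride 1/|dx|=3.8637 1/|dy|=1.0353
    cross y-line → (2,5), t=0.8075
    cross y-line → (2,6), t=1.8428
    cross y-line → (2,7), t=2.8781 (wall)
  → r_2 = 2.8781
beam 3: φ=-45°, α=120°
  d=(-0.5000,0.8660)  start (2,4)  tX=0.4400 tY=0.9007  stride 1/|dx|=2.0000 1/|dy|=1.1547
    cross x-line → (1,4), t=0.4400 (wall)
  → r_3 = 0.4400
beam 4: φ=0°, α=165°
  d=(-0.9659,0.2588)  start (2,4)  tX=0.2278 tY=3.0137  stride 1/|dx|=1.0353 1/|dy|=3.8637
    cross x-line → (1,4), t=0.2278 (wall)
  → r_4 = 0.2278
beam 5: φ=45°, α=210°
  d=(-0.8660,-0.5000)  start (2,4)  tX=0.2540 tY=0.4400  stride 1/|dx|=1.1547 1/|dy|=2.0000
    cross x-line → (1,4), t=0.2540 (wall)
  → r_5 = 0.2540
beam 6: φ=90°, α=255°
  d=(-0.2588,-0.9659)  start (2,4)  tX=0.8500 tY=0.2278  stride 1/|dx|=3.8637 1/|dy|=1.0353
    cross y-line → (2,3), t=0.2278
    cross x-line → (1,3), t=0.8500
    cross y-line → (1,2), t=1.2630
    cross y-line → (1,1), t=2.2983
    cross y-line → (1,0), t=3.3336 (wall)
  → r_6 = 3.3336
beam 7: φ=135°, α=300°
  d=(0.5000,-0.8660)  start (2,4)  tX=1.5600 tY=0.2540  stride 1/|dx|=2.0000 1/|dy|=1.1547
    cross y-line → (2,3), t=0.2540
    cross y-line → (2,2), t=1.4087
    cross x-line → (3,2), t=1.5600
    cross y-line → (3,1), t=2.5634
    cross x-line → (4,1), t=3.5600
    cross y-line → (4,0), t=3.7181 (wall)
  → r_7 = 3.7181

ranges = [2.0554, 2.8781, 0.4400, 0.2278, 0.2540, 3.3336, 3.7181]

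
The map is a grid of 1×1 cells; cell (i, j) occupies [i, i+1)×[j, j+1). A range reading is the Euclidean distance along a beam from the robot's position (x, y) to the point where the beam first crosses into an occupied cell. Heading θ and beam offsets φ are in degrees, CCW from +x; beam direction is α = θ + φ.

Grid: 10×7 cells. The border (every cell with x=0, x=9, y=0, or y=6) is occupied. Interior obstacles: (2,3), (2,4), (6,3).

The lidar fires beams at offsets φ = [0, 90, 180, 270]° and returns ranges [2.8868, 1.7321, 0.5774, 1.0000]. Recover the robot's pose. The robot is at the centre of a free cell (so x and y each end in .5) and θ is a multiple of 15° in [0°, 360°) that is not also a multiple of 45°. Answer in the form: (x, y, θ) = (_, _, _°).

The pose lattice has 37·16 = 592 candidates. Test each by forward raycasting.
  (2.5, 5.5, 240°): beam 1 = 0.5774 ≠ 2.8868 ✗
  (6.5, 1.5, 105°): beam 1 = 1.5529 ≠ 2.8868 ✗
  (4.5, 1.5, 330°): beam 1 = 1.0000 ≠ 2.8868 ✗
  (8.5, 2.5, 30°): beam 1 = 0.5774 ≠ 2.8868 ✗
  (4.5, 1.5, 210°): beam 1 = 1.0000 ≠ 2.8868 ✗
  …
  (3.5, 4.5, 330°): r_1=2.8868, r_2=1.7321, r_3=0.5774, r_4=1.0000 — all match ✓
No second candidate reproduces the full scan.

(x, y, θ) = (3.5, 4.5, 330°)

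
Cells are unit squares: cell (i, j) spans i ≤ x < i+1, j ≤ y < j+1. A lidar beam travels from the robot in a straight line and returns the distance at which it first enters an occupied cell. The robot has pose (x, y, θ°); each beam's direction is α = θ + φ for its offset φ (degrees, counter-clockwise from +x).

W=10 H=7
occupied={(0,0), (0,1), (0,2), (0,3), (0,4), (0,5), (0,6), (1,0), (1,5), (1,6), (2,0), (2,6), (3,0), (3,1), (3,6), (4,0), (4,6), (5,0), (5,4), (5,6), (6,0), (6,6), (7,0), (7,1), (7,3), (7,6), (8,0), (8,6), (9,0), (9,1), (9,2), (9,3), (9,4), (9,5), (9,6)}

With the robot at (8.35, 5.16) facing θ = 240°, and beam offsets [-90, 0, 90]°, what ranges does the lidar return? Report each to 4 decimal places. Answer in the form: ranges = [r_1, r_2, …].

beam 1: φ=-90°, α=150°
  dir = (cos 150°, sin 150°) = (-0.8660, 0.5000); from cell (8,5)
  next x-line at t=0.4041, next y-line at t=1.6800; Δt_x=1.1547, Δt_y=2.0000
    x: enter (7,5) at t=0.4041
    x: enter (6,5) at t=1.5588
    y: enter (6,6) at t=1.6800 ← occupied
  → r_1 = 1.6800
beam 2: φ=0°, α=240°
  dir = (cos 240°, sin 240°) = (-0.5000, -0.8660); from cell (8,5)
  next x-line at t=0.7000, next y-line at t=0.1848; Δt_x=2.0000, Δt_y=1.1547
    y: enter (8,4) at t=0.1848
    x: enter (7,4) at t=0.7000
    y: enter (7,3) at t=1.3395 ← occupied
  → r_2 = 1.3395
beam 3: φ=90°, α=330°
  dir = (cos 330°, sin 330°) = (0.8660, -0.5000); from cell (8,5)
  next x-line at t=0.7506, next y-line at t=0.3200; Δt_x=1.1547, Δt_y=2.0000
    y: enter (8,4) at t=0.3200
    x: enter (9,4) at t=0.7506 ← occupied
  → r_3 = 0.7506

ranges = [1.6800, 1.3395, 0.7506]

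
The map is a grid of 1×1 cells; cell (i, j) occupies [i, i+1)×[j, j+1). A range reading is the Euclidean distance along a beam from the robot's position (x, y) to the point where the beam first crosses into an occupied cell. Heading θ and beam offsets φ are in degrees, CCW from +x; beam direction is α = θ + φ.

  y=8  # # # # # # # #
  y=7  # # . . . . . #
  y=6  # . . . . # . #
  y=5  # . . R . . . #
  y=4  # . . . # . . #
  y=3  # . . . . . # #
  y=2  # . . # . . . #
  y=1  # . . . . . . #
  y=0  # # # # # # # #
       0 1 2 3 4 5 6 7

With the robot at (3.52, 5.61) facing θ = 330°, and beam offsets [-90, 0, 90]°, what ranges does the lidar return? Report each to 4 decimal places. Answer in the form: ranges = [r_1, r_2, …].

beam 1: φ=-90°, α=240°
  d=(-0.5000,-0.8660)  start (3,5)  tX=1.0400 tY=0.7044  stride 1/|dx|=2.0000 1/|dy|=1.1547
    cross y-line → (3,4), t=0.7044
    cross x-line → (2,4), t=1.0400
    cross y-line → (2,3), t=1.8591
    cross y-line → (2,2), t=3.0138
    cross x-line → (1,2), t=3.0400
    cross y-line → (1,1), t=4.1685
    cross x-line → (0,1), t=5.0400 (wall)
  → r_1 = 5.0400
beam 2: φ=0°, α=330°
  d=(0.8660,-0.5000)  start (3,5)  tX=0.5543 tY=1.2200  stride 1/|dx|=1.1547 1/|dy|=2.0000
    cross x-line → (4,5), t=0.5543
    cross y-line → (4,4), t=1.2200 (wall)
  → r_2 = 1.2200
beam 3: φ=90°, α=60°
  d=(0.5000,0.8660)  start (3,5)  tX=0.9600 tY=0.4503  stride 1/|dx|=2.0000 1/|dy|=1.1547
    cross y-line → (3,6), t=0.4503
    cross x-line → (4,6), t=0.9600
    cross y-line → (4,7), t=1.6050
    cross y-line → (4,8), t=2.7597 (wall)
  → r_3 = 2.7597

ranges = [5.0400, 1.2200, 2.7597]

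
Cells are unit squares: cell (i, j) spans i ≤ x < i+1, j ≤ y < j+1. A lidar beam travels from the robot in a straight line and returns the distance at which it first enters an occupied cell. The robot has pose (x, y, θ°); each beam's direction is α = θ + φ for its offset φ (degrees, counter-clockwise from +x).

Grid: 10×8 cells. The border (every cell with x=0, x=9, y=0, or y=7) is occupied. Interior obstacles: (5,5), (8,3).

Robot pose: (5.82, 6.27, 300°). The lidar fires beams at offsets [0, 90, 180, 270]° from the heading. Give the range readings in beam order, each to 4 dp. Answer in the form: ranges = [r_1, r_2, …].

ranges = [0.3118, 1.4600, 0.8429, 0.5400]

beam 1: φ=0°, α=300°
  dir = (cos 300°, sin 300°) = (0.5000, -0.8660); from cell (5,6)
  next x-line at t=0.3600, next y-line at t=0.3118; Δt_x=2.0000, Δt_y=1.1547
    y: enter (5,5) at t=0.3118 ← occupied
  → r_1 = 0.3118
beam 2: φ=90°, α=30°
  dir = (cos 30°, sin 30°) = (0.8660, 0.5000); from cell (5,6)
  next x-line at t=0.2078, next y-line at t=1.4600; Δt_x=1.1547, Δt_y=2.0000
    x: enter (6,6) at t=0.2078
    x: enter (7,6) at t=1.3625
    y: enter (7,7) at t=1.4600 ← occupied
  → r_2 = 1.4600
beam 3: φ=180°, α=120°
  dir = (cos 120°, sin 120°) = (-0.5000, 0.8660); from cell (5,6)
  next x-line at t=1.6400, next y-line at t=0.8429; Δt_x=2.0000, Δt_y=1.1547
    y: enter (5,7) at t=0.8429 ← occupied
  → r_3 = 0.8429
beam 4: φ=270°, α=210°
  dir = (cos 210°, sin 210°) = (-0.8660, -0.5000); from cell (5,6)
  next x-line at t=0.9469, next y-line at t=0.5400; Δt_x=1.1547, Δt_y=2.0000
    y: enter (5,5) at t=0.5400 ← occupied
  → r_4 = 0.5400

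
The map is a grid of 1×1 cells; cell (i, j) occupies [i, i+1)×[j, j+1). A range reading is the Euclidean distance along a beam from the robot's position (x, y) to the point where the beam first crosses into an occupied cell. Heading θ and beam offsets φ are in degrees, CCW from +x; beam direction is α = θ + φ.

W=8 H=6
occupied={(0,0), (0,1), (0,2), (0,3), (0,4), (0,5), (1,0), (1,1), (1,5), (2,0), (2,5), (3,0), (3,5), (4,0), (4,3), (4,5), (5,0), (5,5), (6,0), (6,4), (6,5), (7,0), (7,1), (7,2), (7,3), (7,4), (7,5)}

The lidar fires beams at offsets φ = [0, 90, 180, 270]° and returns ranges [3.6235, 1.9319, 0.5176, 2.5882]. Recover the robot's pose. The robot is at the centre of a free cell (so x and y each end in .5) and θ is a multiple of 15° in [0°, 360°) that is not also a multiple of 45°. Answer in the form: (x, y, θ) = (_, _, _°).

The pose lattice has 21·16 = 336 candidates. Test each by forward raycasting.
  (3.5, 3.5, 255°): beam 1 = 2.5882 ≠ 3.6235 ✗
  (2.5, 4.5, 330°): beam 1 = 1.7321 ≠ 3.6235 ✗
  (4.5, 2.5, 210°): beam 1 = 2.8868 ≠ 3.6235 ✗
  (1.5, 4.5, 15°): beam 1 = 1.9319 ≠ 3.6235 ✗
  …
  (3.5, 4.5, 285°): r_1=3.6235, r_2=1.9319, r_3=0.5176, r_4=2.5882 — all match ✓
Unique over the lattice → pose = (3.5, 4.5, 285°).

(x, y, θ) = (3.5, 4.5, 285°)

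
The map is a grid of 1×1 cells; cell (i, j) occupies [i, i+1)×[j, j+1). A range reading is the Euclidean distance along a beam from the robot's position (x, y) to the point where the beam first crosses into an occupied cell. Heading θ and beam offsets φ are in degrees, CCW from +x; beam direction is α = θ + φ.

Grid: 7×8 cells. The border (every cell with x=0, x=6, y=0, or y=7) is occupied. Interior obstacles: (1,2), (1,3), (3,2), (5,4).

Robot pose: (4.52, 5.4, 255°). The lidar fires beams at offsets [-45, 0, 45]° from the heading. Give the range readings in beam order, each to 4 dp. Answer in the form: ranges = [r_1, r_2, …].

ranges = [2.9098, 2.4847, 0.9600]

beam 1: φ=-45°, α=210°
  d=(-0.8660,-0.5000)  start (4,5)  tX=0.6004 tY=0.8000  stride 1/|dx|=1.1547 1/|dy|=2.0000
    cross x-line → (3,5), t=0.6004
    cross y-line → (3,4), t=0.8000
    cross x-line → (2,4), t=1.7551
    cross y-line → (2,3), t=2.8000
    cross x-line → (1,3), t=2.9098 (wall)
  → r_1 = 2.9098
beam 2: φ=0°, α=255°
  d=(-0.2588,-0.9659)  start (4,5)  tX=2.0091 tY=0.4141  stride 1/|dx|=3.8637 1/|dy|=1.0353
    cross y-line → (4,4), t=0.4141
    cross y-line → (4,3), t=1.4494
    cross x-line → (3,3), t=2.0091
    cross y-line → (3,2), t=2.4847 (wall)
  → r_2 = 2.4847
beam 3: φ=45°, α=300°
  d=(0.5000,-0.8660)  start (4,5)  tX=0.9600 tY=0.4619  stride 1/|dx|=2.0000 1/|dy|=1.1547
    cross y-line → (4,4), t=0.4619
    cross x-line → (5,4), t=0.9600 (wall)
  → r_3 = 0.9600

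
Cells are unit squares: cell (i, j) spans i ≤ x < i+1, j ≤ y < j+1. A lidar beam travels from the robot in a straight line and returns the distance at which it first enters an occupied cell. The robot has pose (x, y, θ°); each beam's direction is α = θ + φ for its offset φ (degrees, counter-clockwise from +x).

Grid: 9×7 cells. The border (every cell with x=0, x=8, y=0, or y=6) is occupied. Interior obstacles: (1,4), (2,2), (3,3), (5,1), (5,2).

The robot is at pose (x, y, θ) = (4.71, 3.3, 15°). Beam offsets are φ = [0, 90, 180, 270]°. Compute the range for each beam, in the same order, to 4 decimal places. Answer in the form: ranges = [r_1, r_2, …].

beam 1: φ=0°, α=15°
  cosα=0.9659 sinα=0.2588 | (4,3) | tMaxX 0.3002 tMaxY 2.7046 | tΔX 1.0353 tΔY 3.8637
    t=0.3002 [x] (5,3)
    t=1.3355 [x] (6,3)
    t=2.3708 [x] (7,3)
    t=2.7046 [y] (7,4)
    t=3.4061 [x] (8,4) — stop
  → r_1 = 3.4061
beam 2: φ=90°, α=105°
  cosα=-0.2588 sinα=0.9659 | (4,3) | tMaxX 2.7432 tMaxY 0.7247 | tΔX 3.8637 tΔY 1.0353
    t=0.7247 [y] (4,4)
    t=1.7600 [y] (4,5)
    t=2.7432 [x] (3,5)
    t=2.7952 [y] (3,6) — stop
  → r_2 = 2.7952
beam 3: φ=180°, α=195°
  cosα=-0.9659 sinα=-0.2588 | (4,3) | tMaxX 0.7350 tMaxY 1.1591 | tΔX 1.0353 tΔY 3.8637
    t=0.7350 [x] (3,3) — stop
  → r_3 = 0.7350
beam 4: φ=270°, α=285°
  cosα=0.2588 sinα=-0.9659 | (4,3) | tMaxX 1.1205 tMaxY 0.3106 | tΔX 3.8637 tΔY 1.0353
    t=0.3106 [y] (4,2)
    t=1.1205 [x] (5,2) — stop
  → r_4 = 1.1205

ranges = [3.4061, 2.7952, 0.7350, 1.1205]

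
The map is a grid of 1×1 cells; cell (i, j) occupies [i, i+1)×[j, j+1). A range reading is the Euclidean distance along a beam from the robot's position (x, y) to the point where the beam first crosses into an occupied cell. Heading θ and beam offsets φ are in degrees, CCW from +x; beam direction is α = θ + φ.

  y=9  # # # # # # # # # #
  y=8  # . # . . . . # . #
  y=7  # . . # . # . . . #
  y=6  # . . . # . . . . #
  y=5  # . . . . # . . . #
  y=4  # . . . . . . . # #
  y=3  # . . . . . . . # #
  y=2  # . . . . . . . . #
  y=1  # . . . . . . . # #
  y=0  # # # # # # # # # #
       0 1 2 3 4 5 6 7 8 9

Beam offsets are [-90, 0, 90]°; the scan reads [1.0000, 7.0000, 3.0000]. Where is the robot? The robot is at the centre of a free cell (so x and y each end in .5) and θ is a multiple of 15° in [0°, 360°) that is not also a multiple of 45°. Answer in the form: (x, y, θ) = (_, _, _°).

The pose lattice has 55·16 = 880 candidates. Test each by forward raycasting.
  (3.5, 6.5, 120°): beam 1 = 0.5774 ≠ 1.0000 ✗
  (4.5, 1.5, 15°): beam 1 = 0.5176 ≠ 1.0000 ✗
  (8.5, 6.5, 60°): beam 1 = 0.5774 ≠ 1.0000 ✗
  (2.5, 4.5, 105°): beam 1 = 2.5882 ≠ 1.0000 ✗
  …
  (1.5, 4.5, 330°): r_1=1.0000, r_2=7.0000, r_3=3.0000 — all match ✓
Only this pose fits every beam.

(x, y, θ) = (1.5, 4.5, 330°)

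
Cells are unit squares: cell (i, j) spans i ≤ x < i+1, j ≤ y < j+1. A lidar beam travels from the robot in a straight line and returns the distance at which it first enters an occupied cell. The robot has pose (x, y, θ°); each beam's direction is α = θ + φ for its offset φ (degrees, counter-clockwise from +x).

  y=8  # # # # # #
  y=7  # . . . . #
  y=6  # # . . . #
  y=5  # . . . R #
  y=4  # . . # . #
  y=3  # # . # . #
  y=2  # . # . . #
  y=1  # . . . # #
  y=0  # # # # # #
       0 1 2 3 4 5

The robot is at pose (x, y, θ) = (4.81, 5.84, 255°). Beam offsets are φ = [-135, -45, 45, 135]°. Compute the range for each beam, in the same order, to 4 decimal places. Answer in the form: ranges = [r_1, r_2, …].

beam 1: φ=-135°, α=120°
  d=(-0.5000,0.8660)  start (4,5)  tX=1.6200 tY=0.1848  stride 1/|dx|=2.0000 1/|dy|=1.1547
    cross y-line → (4,6), t=0.1848
    cross y-line → (4,7), t=1.3395
    cross x-line → (3,7), t=1.6200
    cross y-line → (3,8), t=2.4942 (wall)
  → r_1 = 2.4942
beam 2: φ=-45°, α=210°
  d=(-0.8660,-0.5000)  start (4,5)  tX=0.9353 tY=1.6800  stride 1/|dx|=1.1547 1/|dy|=2.0000
    cross x-line → (3,5), t=0.9353
    cross y-line → (3,4), t=1.6800 (wall)
  → r_2 = 1.6800
beam 3: φ=45°, α=300°
  d=(0.5000,-0.8660)  start (4,5)  tX=0.3800 tY=0.9699  stride 1/|dx|=2.0000 1/|dy|=1.1547
    cross x-line → (5,5), t=0.3800 (wall)
  → r_3 = 0.3800
beam 4: φ=135°, α=30°
  d=(0.8660,0.5000)  start (4,5)  tX=0.2194 tY=0.3200  stride 1/|dx|=1.1547 1/|dy|=2.0000
    cross x-line → (5,5), t=0.2194 (wall)
  → r_4 = 0.2194

ranges = [2.4942, 1.6800, 0.3800, 0.2194]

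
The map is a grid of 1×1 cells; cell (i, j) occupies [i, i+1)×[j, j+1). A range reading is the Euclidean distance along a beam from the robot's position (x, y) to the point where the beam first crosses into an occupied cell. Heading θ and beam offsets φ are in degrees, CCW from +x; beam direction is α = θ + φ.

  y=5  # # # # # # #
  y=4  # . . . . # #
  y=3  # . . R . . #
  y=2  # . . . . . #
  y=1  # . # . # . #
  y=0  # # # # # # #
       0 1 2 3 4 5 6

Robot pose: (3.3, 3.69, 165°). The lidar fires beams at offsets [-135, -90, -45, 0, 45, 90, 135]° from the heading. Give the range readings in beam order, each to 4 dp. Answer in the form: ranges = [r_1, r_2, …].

beam 1: φ=-135°, α=30°
  direction (0.8660, 0.5000); cell (3,3); t to first gridline: x 0.8083, y 0.6200 (then +1.1547 / +2.0000)
    (3,4) via y @ 0.6200
    (4,4) via x @ 0.8083
    (5,4) via x @ 1.9630  # hit
  → r_1 = 1.9630
beam 2: φ=-90°, α=75°
  direction (0.2588, 0.9659); cell (3,3); t to first gridline: x 2.7046, y 0.3209 (then +3.8637 / +1.0353)
    (3,4) via y @ 0.3209
    (3,5) via y @ 1.3562  # hit
  → r_2 = 1.3562
beam 3: φ=-45°, α=120°
  direction (-0.5000, 0.8660); cell (3,3); t to first gridline: x 0.6000, y 0.3580 (then +2.0000 / +1.1547)
    (3,4) via y @ 0.3580
    (2,4) via x @ 0.6000
    (2,5) via y @ 1.5127  # hit
  → r_3 = 1.5127
beam 4: φ=0°, α=165°
  direction (-0.9659, 0.2588); cell (3,3); t to first gridline: x 0.3106, y 1.1977 (then +1.0353 / +3.8637)
    (2,3) via x @ 0.3106
    (2,4) via y @ 1.1977
    (1,4) via x @ 1.3459
    (0,4) via x @ 2.3811  # hit
  → r_4 = 2.3811
beam 5: φ=45°, α=210°
  direction (-0.8660, -0.5000); cell (3,3); t to first gridline: x 0.3464, y 1.3800 (then +1.1547 / +2.0000)
    (2,3) via x @ 0.3464
    (2,2) via y @ 1.3800
    (1,2) via x @ 1.5011
    (0,2) via x @ 2.6558  # hit
  → r_5 = 2.6558
beam 6: φ=90°, α=255°
  direction (-0.2588, -0.9659); cell (3,3); t to first gridline: x 1.1591, y 0.7143 (then +3.8637 / +1.0353)
    (3,2) via y @ 0.7143
    (2,2) via x @ 1.1591
    (2,1) via y @ 1.7496  # hit
  → r_6 = 1.7496
beam 7: φ=135°, α=300°
  direction (0.5000, -0.8660); cell (3,3); t to first gridline: x 1.4000, y 0.7967 (then +2.0000 / +1.1547)
    (3,2) via y @ 0.7967
    (4,2) via x @ 1.4000
    (4,1) via y @ 1.9514  # hit
  → r_7 = 1.9514

ranges = [1.9630, 1.3562, 1.5127, 2.3811, 2.6558, 1.7496, 1.9514]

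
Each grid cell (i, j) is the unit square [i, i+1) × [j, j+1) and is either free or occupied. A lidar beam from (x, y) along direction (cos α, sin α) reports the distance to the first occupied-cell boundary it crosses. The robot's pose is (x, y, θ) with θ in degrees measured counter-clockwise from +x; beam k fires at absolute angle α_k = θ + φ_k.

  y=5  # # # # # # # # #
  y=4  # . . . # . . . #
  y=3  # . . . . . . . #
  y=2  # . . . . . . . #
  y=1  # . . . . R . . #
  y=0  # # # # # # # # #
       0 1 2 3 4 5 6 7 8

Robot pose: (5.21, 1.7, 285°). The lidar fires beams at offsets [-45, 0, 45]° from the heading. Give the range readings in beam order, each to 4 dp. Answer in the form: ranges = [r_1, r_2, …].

ranges = [0.8083, 0.7247, 1.4000]

beam 1: φ=-45°, α=240°
  cosα=-0.5000 sinα=-0.8660 | (5,1) | tMaxX 0.4200 tMaxY 0.8083 | tΔX 2.0000 tΔY 1.1547
    t=0.4200 [x] (4,1)
    t=0.8083 [y] (4,0) — stop
  → r_1 = 0.8083
beam 2: φ=0°, α=285°
  cosα=0.2588 sinα=-0.9659 | (5,1) | tMaxX 3.0523 tMaxY 0.7247 | tΔX 3.8637 tΔY 1.0353
    t=0.7247 [y] (5,0) — stop
  → r_2 = 0.7247
beam 3: φ=45°, α=330°
  cosα=0.8660 sinα=-0.5000 | (5,1) | tMaxX 0.9122 tMaxY 1.4000 | tΔX 1.1547 tΔY 2.0000
    t=0.9122 [x] (6,1)
    t=1.4000 [y] (6,0) — stop
  → r_3 = 1.4000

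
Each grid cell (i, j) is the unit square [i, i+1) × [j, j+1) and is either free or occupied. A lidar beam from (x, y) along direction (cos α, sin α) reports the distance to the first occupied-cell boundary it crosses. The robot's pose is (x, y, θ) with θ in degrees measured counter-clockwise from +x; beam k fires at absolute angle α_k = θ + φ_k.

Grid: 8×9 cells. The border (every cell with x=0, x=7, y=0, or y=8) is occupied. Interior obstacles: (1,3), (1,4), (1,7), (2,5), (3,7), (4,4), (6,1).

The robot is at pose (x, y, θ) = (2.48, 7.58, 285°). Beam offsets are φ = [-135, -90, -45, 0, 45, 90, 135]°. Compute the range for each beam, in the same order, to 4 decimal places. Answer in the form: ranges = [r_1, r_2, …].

beam 1: φ=-135°, α=150°
  dir = (cos 150°, sin 150°) = (-0.8660, 0.5000); from cell (2,7)
  next x-line at t=0.5543, next y-line at t=0.8400; Δt_x=1.1547, Δt_y=2.0000
    x: enter (1,7) at t=0.5543 ← occupied
  → r_1 = 0.5543
beam 2: φ=-90°, α=195°
  dir = (cos 195°, sin 195°) = (-0.9659, -0.2588); from cell (2,7)
  next x-line at t=0.4969, next y-line at t=2.2409; Δt_x=1.0353, Δt_y=3.8637
    x: enter (1,7) at t=0.4969 ← occupied
  → r_2 = 0.4969
beam 3: φ=-45°, α=240°
  dir = (cos 240°, sin 240°) = (-0.5000, -0.8660); from cell (2,7)
  next x-line at t=0.9600, next y-line at t=0.6697; Δt_x=2.0000, Δt_y=1.1547
    y: enter (2,6) at t=0.6697
    x: enter (1,6) at t=0.9600
    y: enter (1,5) at t=1.8244
    x: enter (0,5) at t=2.9600 ← occupied
  → r_3 = 2.9600
beam 4: φ=0°, α=285°
  dir = (cos 285°, sin 285°) = (0.2588, -0.9659); from cell (2,7)
  next x-line at t=2.0091, next y-line at t=0.6005; Δt_x=3.8637, Δt_y=1.0353
    y: enter (2,6) at t=0.6005
    y: enter (2,5) at t=1.6357 ← occupied
  → r_4 = 1.6357
beam 5: φ=45°, α=330°
  dir = (cos 330°, sin 330°) = (0.8660, -0.5000); from cell (2,7)
  next x-line at t=0.6004, next y-line at t=1.1600; Δt_x=1.1547, Δt_y=2.0000
    x: enter (3,7) at t=0.6004 ← occupied
  → r_5 = 0.6004
beam 6: φ=90°, α=15°
  dir = (cos 15°, sin 15°) = (0.9659, 0.2588); from cell (2,7)
  next x-line at t=0.5383, next y-line at t=1.6228; Δt_x=1.0353, Δt_y=3.8637
    x: enter (3,7) at t=0.5383 ← occupied
  → r_6 = 0.5383
beam 7: φ=135°, α=60°
  dir = (cos 60°, sin 60°) = (0.5000, 0.8660); from cell (2,7)
  next x-line at t=1.0400, next y-line at t=0.4850; Δt_x=2.0000, Δt_y=1.1547
    y: enter (2,8) at t=0.4850 ← occupied
  → r_7 = 0.4850

ranges = [0.5543, 0.4969, 2.9600, 1.6357, 0.6004, 0.5383, 0.4850]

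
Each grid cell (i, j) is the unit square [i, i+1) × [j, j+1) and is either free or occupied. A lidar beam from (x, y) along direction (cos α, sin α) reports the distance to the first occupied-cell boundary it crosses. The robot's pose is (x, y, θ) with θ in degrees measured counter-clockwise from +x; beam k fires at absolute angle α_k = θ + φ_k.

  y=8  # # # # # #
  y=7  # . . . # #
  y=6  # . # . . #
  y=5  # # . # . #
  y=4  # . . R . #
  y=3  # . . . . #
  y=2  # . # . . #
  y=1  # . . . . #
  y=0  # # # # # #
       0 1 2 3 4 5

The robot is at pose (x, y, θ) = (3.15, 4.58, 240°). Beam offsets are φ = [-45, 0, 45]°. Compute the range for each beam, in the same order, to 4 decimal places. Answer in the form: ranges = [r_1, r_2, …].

beam 1: φ=-45°, α=195°
  direction (-0.9659, -0.2588); cell (3,4); t to first gridline: x 0.1553, y 2.2409 (then +1.0353 / +3.8637)
    (2,4) via x @ 0.1553
    (1,4) via x @ 1.1906
    (0,4) via x @ 2.2258  # hit
  → r_1 = 2.2258
beam 2: φ=0°, α=240°
  direction (-0.5000, -0.8660); cell (3,4); t to first gridline: x 0.3000, y 0.6697 (then +2.0000 / +1.1547)
    (2,4) via x @ 0.3000
    (2,3) via y @ 0.6697
    (2,2) via y @ 1.8244  # hit
  → r_2 = 1.8244
beam 3: φ=45°, α=285°
  direction (0.2588, -0.9659); cell (3,4); t to first gridline: x 3.2841, y 0.6005 (then +3.8637 / +1.0353)
    (3,3) via y @ 0.6005
    (3,2) via y @ 1.6357
    (3,1) via y @ 2.6710
    (4,1) via x @ 3.2841
    (4,0) via y @ 3.7063  # hit
  → r_3 = 3.7063

ranges = [2.2258, 1.8244, 3.7063]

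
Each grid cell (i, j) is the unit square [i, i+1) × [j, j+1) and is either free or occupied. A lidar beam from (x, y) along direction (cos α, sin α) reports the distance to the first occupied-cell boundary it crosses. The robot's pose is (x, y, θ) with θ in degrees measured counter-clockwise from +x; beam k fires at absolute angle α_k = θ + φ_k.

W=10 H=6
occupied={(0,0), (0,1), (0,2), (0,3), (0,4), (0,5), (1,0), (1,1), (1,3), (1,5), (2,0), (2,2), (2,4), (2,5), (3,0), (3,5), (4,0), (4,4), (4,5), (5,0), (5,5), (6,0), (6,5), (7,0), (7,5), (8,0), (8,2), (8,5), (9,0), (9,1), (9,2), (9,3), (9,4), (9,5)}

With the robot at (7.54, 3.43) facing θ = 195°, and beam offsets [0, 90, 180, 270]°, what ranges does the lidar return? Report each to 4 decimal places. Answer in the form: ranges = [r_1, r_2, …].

beam 1: φ=0°, α=195°
  dir = (cos 195°, sin 195°) = (-0.9659, -0.2588); from cell (7,3)
  next x-line at t=0.5590, next y-line at t=1.6614; Δt_x=1.0353, Δt_y=3.8637
    x: enter (6,3) at t=0.5590
    x: enter (5,3) at t=1.5943
    y: enter (5,2) at t=1.6614
    x: enter (4,2) at t=2.6296
    x: enter (3,2) at t=3.6649
    x: enter (2,2) at t=4.7002 ← occupied
  → r_1 = 4.7002
beam 2: φ=90°, α=285°
  dir = (cos 285°, sin 285°) = (0.2588, -0.9659); from cell (7,3)
  next x-line at t=1.7773, next y-line at t=0.4452; Δt_x=3.8637, Δt_y=1.0353
    y: enter (7,2) at t=0.4452
    y: enter (7,1) at t=1.4804
    x: enter (8,1) at t=1.7773
    y: enter (8,0) at t=2.5157 ← occupied
  → r_2 = 2.5157
beam 3: φ=180°, α=15°
  dir = (cos 15°, sin 15°) = (0.9659, 0.2588); from cell (7,3)
  next x-line at t=0.4762, next y-line at t=2.2023; Δt_x=1.0353, Δt_y=3.8637
    x: enter (8,3) at t=0.4762
    x: enter (9,3) at t=1.5115 ← occupied
  → r_3 = 1.5115
beam 4: φ=270°, α=105°
  dir = (cos 105°, sin 105°) = (-0.2588, 0.9659); from cell (7,3)
  next x-line at t=2.0864, next y-line at t=0.5901; Δt_x=3.8637, Δt_y=1.0353
    y: enter (7,4) at t=0.5901
    y: enter (7,5) at t=1.6254 ← occupied
  → r_4 = 1.6254

ranges = [4.7002, 2.5157, 1.5115, 1.6254]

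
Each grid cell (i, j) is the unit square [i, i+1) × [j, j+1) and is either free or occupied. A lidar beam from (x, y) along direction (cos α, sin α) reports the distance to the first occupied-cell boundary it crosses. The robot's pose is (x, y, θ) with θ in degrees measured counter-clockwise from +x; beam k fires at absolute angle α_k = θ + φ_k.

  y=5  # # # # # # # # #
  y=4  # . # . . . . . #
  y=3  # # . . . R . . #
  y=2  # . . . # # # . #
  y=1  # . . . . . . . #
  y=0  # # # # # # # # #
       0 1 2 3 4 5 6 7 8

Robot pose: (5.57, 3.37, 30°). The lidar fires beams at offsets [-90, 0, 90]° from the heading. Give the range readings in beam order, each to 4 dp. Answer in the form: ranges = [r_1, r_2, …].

ranges = [0.4272, 2.8059, 1.8822]

beam 1: φ=-90°, α=300°
  cosα=0.5000 sinα=-0.8660 | (5,3) | tMaxX 0.8600 tMaxY 0.4272 | tΔX 2.0000 tΔY 1.1547
    t=0.4272 [y] (5,2) — stop
  → r_1 = 0.4272
beam 2: φ=0°, α=30°
  cosα=0.8660 sinα=0.5000 | (5,3) | tMaxX 0.4965 tMaxY 1.2600 | tΔX 1.1547 tΔY 2.0000
    t=0.4965 [x] (6,3)
    t=1.2600 [y] (6,4)
    t=1.6512 [x] (7,4)
    t=2.8059 [x] (8,4) — stop
  → r_2 = 2.8059
beam 3: φ=90°, α=120°
  cosα=-0.5000 sinα=0.8660 | (5,3) | tMaxX 1.1400 tMaxY 0.7275 | tΔX 2.0000 tΔY 1.1547
    t=0.7275 [y] (5,4)
    t=1.1400 [x] (4,4)
    t=1.8822 [y] (4,5) — stop
  → r_3 = 1.8822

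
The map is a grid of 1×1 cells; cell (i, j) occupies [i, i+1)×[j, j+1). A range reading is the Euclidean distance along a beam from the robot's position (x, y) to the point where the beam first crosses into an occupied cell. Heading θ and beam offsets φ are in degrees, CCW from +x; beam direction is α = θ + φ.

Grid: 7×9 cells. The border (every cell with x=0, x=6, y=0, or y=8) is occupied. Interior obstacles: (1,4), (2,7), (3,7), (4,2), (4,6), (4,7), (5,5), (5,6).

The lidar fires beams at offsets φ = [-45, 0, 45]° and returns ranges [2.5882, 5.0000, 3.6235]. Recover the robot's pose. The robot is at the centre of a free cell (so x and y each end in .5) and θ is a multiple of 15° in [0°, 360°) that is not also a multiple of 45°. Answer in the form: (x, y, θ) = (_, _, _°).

Candidates: 27 free-cell centres × 16 headings = 432 poses. Raycast each; keep the one whose scan matches to 4 dp.
  (3.5, 4.5, 75°): beam 1 = 1.7321 ≠ 2.5882 ✗
  (2.5, 5.5, 75°): beam 1 = 1.7321 ≠ 2.5882 ✗
  (3.5, 3.5, 255°): beam 1 = 2.8868 ≠ 2.5882 ✗
  …
  (3.5, 6.5, 240°): r_1=2.5882, r_2=5.0000, r_3=3.6235 — all match ✓
No second candidate reproduces the full scan.

(x, y, θ) = (3.5, 6.5, 240°)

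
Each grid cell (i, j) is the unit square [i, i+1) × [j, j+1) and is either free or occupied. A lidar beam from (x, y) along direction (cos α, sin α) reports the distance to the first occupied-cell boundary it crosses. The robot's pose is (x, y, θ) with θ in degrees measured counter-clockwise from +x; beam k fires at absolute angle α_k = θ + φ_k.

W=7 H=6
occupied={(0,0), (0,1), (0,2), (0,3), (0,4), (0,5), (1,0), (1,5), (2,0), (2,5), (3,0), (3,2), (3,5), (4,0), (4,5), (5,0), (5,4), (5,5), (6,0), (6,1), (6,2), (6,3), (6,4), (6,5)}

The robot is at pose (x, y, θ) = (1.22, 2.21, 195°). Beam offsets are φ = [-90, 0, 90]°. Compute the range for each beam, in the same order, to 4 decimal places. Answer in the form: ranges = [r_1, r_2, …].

beam 1: φ=-90°, α=105°
  d=(-0.2588,0.9659)  start (1,2)  tX=0.8500 tY=0.8179  stride 1/|dx|=3.8637 1/|dy|=1.0353
    cross y-line → (1,3), t=0.8179
    cross x-line → (0,3), t=0.8500 (wall)
  → r_1 = 0.8500
beam 2: φ=0°, α=195°
  d=(-0.9659,-0.2588)  start (1,2)  tX=0.2278 tY=0.8114  stride 1/|dx|=1.0353 1/|dy|=3.8637
    cross x-line → (0,2), t=0.2278 (wall)
  → r_2 = 0.2278
beam 3: φ=90°, α=285°
  d=(0.2588,-0.9659)  start (1,2)  tX=3.0137 tY=0.2174  stride 1/|dx|=3.8637 1/|dy|=1.0353
    cross y-line → (1,1), t=0.2174
    cross y-line → (1,0), t=1.2527 (wall)
  → r_3 = 1.2527

ranges = [0.8500, 0.2278, 1.2527]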